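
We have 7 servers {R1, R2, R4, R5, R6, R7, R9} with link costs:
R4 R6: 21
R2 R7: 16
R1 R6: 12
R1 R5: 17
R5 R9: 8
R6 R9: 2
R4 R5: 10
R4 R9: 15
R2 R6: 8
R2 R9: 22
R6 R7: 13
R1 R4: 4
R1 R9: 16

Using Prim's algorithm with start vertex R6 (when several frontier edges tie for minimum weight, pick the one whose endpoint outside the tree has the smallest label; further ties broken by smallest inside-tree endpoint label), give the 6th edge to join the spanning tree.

R6-R7

Prim, starting at R6.
Step 1: cheapest edge leaving the tree is R6 R9 (2); add R9.
Step 2: cheapest edge leaving the tree is R2 R6 (8); add R2.
Step 3: cheapest edge leaving the tree is R5 R9 (8); add R5.
Step 4: cheapest edge leaving the tree is R4 R5 (10); add R4.
Step 5: cheapest edge leaving the tree is R1 R4 (4); add R1.
Step 6: cheapest edge leaving the tree is R6 R7 (13); add R7.
The 6th edge added is R6 R7.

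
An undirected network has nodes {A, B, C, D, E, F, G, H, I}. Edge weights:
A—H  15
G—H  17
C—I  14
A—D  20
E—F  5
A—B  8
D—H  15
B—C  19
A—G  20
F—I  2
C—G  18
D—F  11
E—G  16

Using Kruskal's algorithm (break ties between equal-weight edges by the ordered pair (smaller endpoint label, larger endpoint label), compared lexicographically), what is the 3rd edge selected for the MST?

Kruskal's algorithm — process edges by increasing weight (ties by edge label):
F—I (2): add — endpoints in different components.
E—F (5): add — endpoints in different components.
A—B (8): add — endpoints in different components.
D—F (11): add — endpoints in different components.
C—I (14): add — endpoints in different components.
A—H (15): add — endpoints in different components.
D—H (15): add — endpoints in different components.
E—G (16): add — endpoints in different components.
The 3rd edge added is A—B.

A-B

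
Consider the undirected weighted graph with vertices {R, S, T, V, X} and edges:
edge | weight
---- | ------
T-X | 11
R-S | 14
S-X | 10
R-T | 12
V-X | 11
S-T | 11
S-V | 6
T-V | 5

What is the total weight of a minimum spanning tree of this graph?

Sort edges by weight, then run Kruskal:
T-V (5): add. Components now {R} {S} {T,V} {X}
S-V (6): add. Components now {R} {S,T,V} {X}
S-X (10): add. Components now {R} {S,T,V,X}
S-T (11): skip — S and T already connected.
T-X (11): skip — X and T already connected.
V-X (11): skip — V and X already connected.
R-T (12): add. Components now {R,S,T,V,X}
MST edges: T-V, S-V, S-X, R-T; total weight 5+6+10+12 = 33.

33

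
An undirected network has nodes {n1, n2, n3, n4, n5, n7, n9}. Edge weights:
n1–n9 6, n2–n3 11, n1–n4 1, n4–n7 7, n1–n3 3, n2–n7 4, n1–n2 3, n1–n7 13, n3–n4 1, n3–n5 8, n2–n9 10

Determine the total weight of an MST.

23

Kruskal: consider edges lightest-first.
n1–n4 (1): add. Components now {n9} {n5} {n3} {n7} {n2} {n1,n4}
n3–n4 (1): add. Components now {n9} {n5} {n1,n3,n4} {n7} {n2}
n1–n2 (3): add. Components now {n9} {n5} {n1,n2,n3,n4} {n7}
n1–n3 (3): skip — n3 and n1 already connected.
n2–n7 (4): add. Components now {n9} {n5} {n1,n2,n3,n4,n7}
n1–n9 (6): add. Components now {n1,n2,n3,n4,n7,n9} {n5}
n4–n7 (7): skip — n7 and n4 already connected.
n3–n5 (8): add. Components now {n1,n2,n3,n4,n5,n7,n9}
MST edges: n1–n4, n3–n4, n1–n2, n2–n7, n1–n9, n3–n5; total weight 1+1+3+4+6+8 = 23.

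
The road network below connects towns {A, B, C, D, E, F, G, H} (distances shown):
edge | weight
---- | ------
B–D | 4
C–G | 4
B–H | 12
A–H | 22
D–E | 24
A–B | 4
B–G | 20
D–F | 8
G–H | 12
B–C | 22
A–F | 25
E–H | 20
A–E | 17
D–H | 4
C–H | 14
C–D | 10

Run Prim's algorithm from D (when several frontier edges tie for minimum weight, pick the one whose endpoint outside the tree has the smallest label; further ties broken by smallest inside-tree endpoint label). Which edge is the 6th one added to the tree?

Prim, starting at D.
Step 1: cheapest edge leaving the tree is B–D (4); add B.
Step 2: cheapest edge leaving the tree is A–B (4); add A.
Step 3: cheapest edge leaving the tree is D–H (4); add H.
Step 4: cheapest edge leaving the tree is D–F (8); add F.
Step 5: cheapest edge leaving the tree is C–D (10); add C.
Step 6: cheapest edge leaving the tree is C–G (4); add G.
Step 7: cheapest edge leaving the tree is A–E (17); add E.
The 6th edge added is C–G.

C-G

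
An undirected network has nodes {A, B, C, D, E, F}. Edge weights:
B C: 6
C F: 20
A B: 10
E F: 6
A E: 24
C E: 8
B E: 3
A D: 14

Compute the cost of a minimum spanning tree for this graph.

39

Kruskal's algorithm — process edges by increasing weight (ties by edge label):
B E (3): add — endpoints in different components.
B C (6): add — endpoints in different components.
E F (6): add — endpoints in different components.
C E (8): skip — C and E already connected.
A B (10): add — endpoints in different components.
A D (14): add — endpoints in different components.
MST edges: B E, B C, E F, A B, A D; total weight 3+6+6+10+14 = 39.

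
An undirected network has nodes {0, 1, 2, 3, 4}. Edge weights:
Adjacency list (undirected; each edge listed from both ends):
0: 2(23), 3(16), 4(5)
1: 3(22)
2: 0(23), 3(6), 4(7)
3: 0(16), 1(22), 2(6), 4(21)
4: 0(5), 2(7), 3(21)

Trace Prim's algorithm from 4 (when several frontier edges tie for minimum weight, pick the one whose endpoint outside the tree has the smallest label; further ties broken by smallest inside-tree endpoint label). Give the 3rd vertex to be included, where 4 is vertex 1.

Grow the tree from 4 using Prim:
Step 1: frontier [0—4 5, 2—4 7, 3—4 21] → take 0—4 (5); add 0.
Step 2: frontier [0—3 16, 0—2 23, 2—4 7, 3—4 21] → take 2—4 (7); add 2.
Step 3: frontier [0—3 16, 2—3 6, 3—4 21] → take 2—3 (6); add 3.
Step 4: frontier [1—3 22] → take 1—3 (22); add 1.
Vertex order: 4, 0, 2, 3, 1. The 3rd vertex is 2.

2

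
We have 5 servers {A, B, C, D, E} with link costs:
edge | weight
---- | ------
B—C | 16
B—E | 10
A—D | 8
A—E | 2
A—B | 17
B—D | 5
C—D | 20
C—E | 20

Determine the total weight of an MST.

31

Kruskal: consider edges lightest-first.
A—E (2): add. Components now {A,E} {B} {C} {D}
B—D (5): add. Components now {A,E} {B,D} {C}
A—D (8): add. Components now {A,B,D,E} {C}
B—E (10): skip — B and E already connected.
B—C (16): add. Components now {A,B,C,D,E}
MST edges: A—E, B—D, A—D, B—C; total weight 2+5+8+16 = 31.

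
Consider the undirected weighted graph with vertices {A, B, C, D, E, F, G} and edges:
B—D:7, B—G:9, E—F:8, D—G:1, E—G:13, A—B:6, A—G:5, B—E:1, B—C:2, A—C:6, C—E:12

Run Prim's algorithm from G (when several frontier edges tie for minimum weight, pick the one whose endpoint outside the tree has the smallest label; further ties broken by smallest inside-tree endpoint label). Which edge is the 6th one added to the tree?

Prim's algorithm from G:
Step 1: cheapest edge leaving the tree is D—G (1); add D.
Step 2: cheapest edge leaving the tree is A—G (5); add A.
Step 3: cheapest edge leaving the tree is A—B (6); add B.
Step 4: cheapest edge leaving the tree is B—E (1); add E.
Step 5: cheapest edge leaving the tree is B—C (2); add C.
Step 6: cheapest edge leaving the tree is E—F (8); add F.
The 6th edge added is E—F.

E-F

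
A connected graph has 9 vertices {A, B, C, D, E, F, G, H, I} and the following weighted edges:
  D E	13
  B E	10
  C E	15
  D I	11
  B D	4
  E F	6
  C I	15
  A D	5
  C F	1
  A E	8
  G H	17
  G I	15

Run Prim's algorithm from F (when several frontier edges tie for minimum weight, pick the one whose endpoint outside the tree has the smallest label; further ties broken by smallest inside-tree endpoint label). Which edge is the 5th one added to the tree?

B-D

Grow the tree from F using Prim:
Step 1: frontier [C F 1, E F 6] → take C F (1); add C.
Step 2: frontier [C E 15, C I 15, E F 6] → take E F (6); add E.
Step 3: frontier [C I 15, A E 8, B E 10, D E 13] → take A E (8); add A.
Step 4: frontier [A D 5, C I 15, B E 10, D E 13] → take A D (5); add D.
Step 5: frontier [C I 15, B D 4, D I 11, B E 10] → take B D (4); add B.
Step 6: frontier [C I 15, D I 11] → take D I (11); add I.
Step 7: frontier [G I 15] → take G I (15); add G.
Step 8: frontier [G H 17] → take G H (17); add H.
The 5th edge added is B D.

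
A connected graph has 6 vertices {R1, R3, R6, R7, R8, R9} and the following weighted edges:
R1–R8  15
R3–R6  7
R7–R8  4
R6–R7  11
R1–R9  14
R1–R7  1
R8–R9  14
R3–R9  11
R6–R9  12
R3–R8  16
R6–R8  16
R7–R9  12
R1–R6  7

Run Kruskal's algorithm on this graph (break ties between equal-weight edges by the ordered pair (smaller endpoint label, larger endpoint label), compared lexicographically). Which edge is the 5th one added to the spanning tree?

R3-R9

Sort edges by weight, then run Kruskal:
R1–R7 (1): add — endpoints in different components.
R7–R8 (4): add — endpoints in different components.
R1–R6 (7): add — endpoints in different components.
R3–R6 (7): add — endpoints in different components.
R3–R9 (11): add — endpoints in different components.
The 5th edge added is R3–R9.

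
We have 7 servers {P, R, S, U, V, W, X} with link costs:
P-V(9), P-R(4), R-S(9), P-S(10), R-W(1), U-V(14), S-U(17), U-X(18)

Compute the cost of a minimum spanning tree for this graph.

Sort edges by weight, then run Kruskal:
R-W (1): add — endpoints in different components.
P-R (4): add — endpoints in different components.
P-V (9): add — endpoints in different components.
R-S (9): add — endpoints in different components.
P-S (10): skip — S and P already connected.
U-V (14): add — endpoints in different components.
S-U (17): skip — S and U already connected.
U-X (18): add — endpoints in different components.
MST edges: R-W, P-R, P-V, R-S, U-V, U-X; total weight 1+4+9+9+14+18 = 55.

55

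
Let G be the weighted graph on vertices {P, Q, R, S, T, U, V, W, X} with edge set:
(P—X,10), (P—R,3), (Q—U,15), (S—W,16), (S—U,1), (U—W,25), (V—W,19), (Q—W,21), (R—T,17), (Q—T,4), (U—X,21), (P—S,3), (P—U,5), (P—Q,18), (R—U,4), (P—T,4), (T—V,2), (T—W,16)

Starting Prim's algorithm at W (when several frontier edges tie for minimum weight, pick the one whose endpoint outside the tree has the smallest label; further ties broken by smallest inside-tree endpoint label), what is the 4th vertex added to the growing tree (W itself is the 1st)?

Prim, starting at W.
Step 1: cheapest edge leaving the tree is S—W (16); add S.
Step 2: cheapest edge leaving the tree is S—U (1); add U.
Step 3: cheapest edge leaving the tree is P—S (3); add P.
Step 4: cheapest edge leaving the tree is P—R (3); add R.
Step 5: cheapest edge leaving the tree is P—T (4); add T.
Step 6: cheapest edge leaving the tree is T—V (2); add V.
Step 7: cheapest edge leaving the tree is Q—T (4); add Q.
Step 8: cheapest edge leaving the tree is P—X (10); add X.
Vertex order: W, S, U, P, R, T, V, Q, X. The 4th vertex is P.

P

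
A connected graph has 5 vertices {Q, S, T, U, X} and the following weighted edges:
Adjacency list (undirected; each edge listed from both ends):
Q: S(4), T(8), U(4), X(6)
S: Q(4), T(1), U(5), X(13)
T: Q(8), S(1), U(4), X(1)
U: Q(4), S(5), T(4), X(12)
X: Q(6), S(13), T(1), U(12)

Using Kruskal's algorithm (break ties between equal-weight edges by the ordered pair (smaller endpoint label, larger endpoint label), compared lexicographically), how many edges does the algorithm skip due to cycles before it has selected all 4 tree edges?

0

Kruskal: consider edges lightest-first.
S—T (1): add — endpoints in different components.
T—X (1): add — endpoints in different components.
Q—S (4): add — endpoints in different components.
Q—U (4): add — endpoints in different components.
Edges rejected before the tree was complete: 0.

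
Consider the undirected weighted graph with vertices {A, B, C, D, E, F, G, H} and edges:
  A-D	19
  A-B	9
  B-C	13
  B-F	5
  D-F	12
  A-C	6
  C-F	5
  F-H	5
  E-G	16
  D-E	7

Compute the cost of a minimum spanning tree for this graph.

56

Kruskal: consider edges lightest-first.
B-F (5): add — endpoints in different components.
C-F (5): add — endpoints in different components.
F-H (5): add — endpoints in different components.
A-C (6): add — endpoints in different components.
D-E (7): add — endpoints in different components.
A-B (9): skip — A and B already connected.
D-F (12): add — endpoints in different components.
B-C (13): skip — B and C already connected.
E-G (16): add — endpoints in different components.
MST edges: B-F, C-F, F-H, A-C, D-E, D-F, E-G; total weight 5+5+5+6+7+12+16 = 56.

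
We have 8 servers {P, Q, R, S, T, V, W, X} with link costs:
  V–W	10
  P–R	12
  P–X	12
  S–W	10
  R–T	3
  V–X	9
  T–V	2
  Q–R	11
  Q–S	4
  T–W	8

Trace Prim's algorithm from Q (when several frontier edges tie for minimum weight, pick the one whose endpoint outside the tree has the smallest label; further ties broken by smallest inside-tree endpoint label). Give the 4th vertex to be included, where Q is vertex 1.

Grow the tree from Q using Prim:
Step 1: frontier [Q–S 4, Q–R 11] → take Q–S (4); add S.
Step 2: frontier [Q–R 11, S–W 10] → take S–W (10); add W.
Step 3: frontier [Q–R 11, T–W 8, V–W 10] → take T–W (8); add T.
Step 4: frontier [Q–R 11, T–V 2, R–T 3, V–W 10] → take T–V (2); add V.
Step 5: frontier [Q–R 11, R–T 3, V–X 9] → take R–T (3); add R.
Step 6: frontier [P–R 12, V–X 9] → take V–X (9); add X.
Step 7: frontier [P–R 12, P–X 12] → take P–R (12); add P.
Vertex order: Q, S, W, T, V, R, X, P. The 4th vertex is T.

T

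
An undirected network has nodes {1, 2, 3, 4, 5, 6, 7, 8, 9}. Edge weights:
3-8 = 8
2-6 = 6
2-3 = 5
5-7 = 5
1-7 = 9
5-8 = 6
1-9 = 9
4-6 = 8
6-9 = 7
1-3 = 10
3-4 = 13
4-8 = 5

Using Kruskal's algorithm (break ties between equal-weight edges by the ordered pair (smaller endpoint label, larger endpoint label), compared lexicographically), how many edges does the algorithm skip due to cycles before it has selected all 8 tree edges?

1

Kruskal's algorithm — process edges by increasing weight (ties by edge label):
2-3 (5): add — endpoints in different components.
4-8 (5): add — endpoints in different components.
5-7 (5): add — endpoints in different components.
2-6 (6): add — endpoints in different components.
5-8 (6): add — endpoints in different components.
6-9 (7): add — endpoints in different components.
3-8 (8): add — endpoints in different components.
4-6 (8): skip — 4 and 6 already connected.
1-7 (9): add — endpoints in different components.
Edges rejected before the tree was complete: 1.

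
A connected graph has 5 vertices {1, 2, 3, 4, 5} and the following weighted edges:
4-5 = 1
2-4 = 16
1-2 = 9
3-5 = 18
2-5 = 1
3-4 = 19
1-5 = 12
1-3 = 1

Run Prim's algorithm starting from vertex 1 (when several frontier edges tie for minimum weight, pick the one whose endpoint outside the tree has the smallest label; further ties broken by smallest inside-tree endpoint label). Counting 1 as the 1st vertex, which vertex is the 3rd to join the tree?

Prim, starting at 1.
Step 1: cheapest edge leaving the tree is 1-3 (1); add 3.
Step 2: cheapest edge leaving the tree is 1-2 (9); add 2.
Step 3: cheapest edge leaving the tree is 2-5 (1); add 5.
Step 4: cheapest edge leaving the tree is 4-5 (1); add 4.
Vertex order: 1, 3, 2, 5, 4. The 3rd vertex is 2.

2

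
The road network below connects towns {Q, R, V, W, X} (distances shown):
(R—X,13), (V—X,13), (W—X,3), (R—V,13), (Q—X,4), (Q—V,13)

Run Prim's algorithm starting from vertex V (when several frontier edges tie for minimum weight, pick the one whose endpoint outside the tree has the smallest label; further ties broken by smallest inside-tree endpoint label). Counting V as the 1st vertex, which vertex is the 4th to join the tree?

W

Prim, starting at V.
Step 1: frontier [Q—V 13, R—V 13, V—X 13] → take Q—V (13); add Q.
Step 2: frontier [Q—X 4, R—V 13, V—X 13] → take Q—X (4); add X.
Step 3: frontier [R—V 13, W—X 3, R—X 13] → take W—X (3); add W.
Step 4: frontier [R—V 13, R—X 13] → take R—V (13); add R.
Vertex order: V, Q, X, W, R. The 4th vertex is W.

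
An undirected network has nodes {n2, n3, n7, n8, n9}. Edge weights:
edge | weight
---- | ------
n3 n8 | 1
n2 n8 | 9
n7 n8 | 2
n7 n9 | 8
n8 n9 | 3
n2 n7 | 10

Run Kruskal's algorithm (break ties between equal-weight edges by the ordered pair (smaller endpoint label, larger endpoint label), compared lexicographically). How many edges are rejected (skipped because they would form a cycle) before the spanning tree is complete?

1

Kruskal's algorithm — process edges by increasing weight (ties by edge label):
n3 n8 (1): add. Components now {n9} {n2} {n7} {n3,n8}
n7 n8 (2): add. Components now {n9} {n2} {n3,n7,n8}
n8 n9 (3): add. Components now {n3,n7,n8,n9} {n2}
n7 n9 (8): skip — n9 and n7 already connected.
n2 n8 (9): add. Components now {n2,n3,n7,n8,n9}
Edges rejected before the tree was complete: 1.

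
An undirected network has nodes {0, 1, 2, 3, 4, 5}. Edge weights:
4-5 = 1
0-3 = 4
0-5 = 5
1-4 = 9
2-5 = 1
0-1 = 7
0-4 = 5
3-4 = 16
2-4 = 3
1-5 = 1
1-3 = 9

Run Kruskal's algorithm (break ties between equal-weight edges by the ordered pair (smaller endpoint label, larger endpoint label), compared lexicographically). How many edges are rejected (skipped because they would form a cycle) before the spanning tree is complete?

1

Sort edges by weight, then run Kruskal:
1-5 (1): add. Components now {0} {1,5} {2} {3} {4}
2-5 (1): add. Components now {0} {1,2,5} {3} {4}
4-5 (1): add. Components now {0} {1,2,4,5} {3}
2-4 (3): skip — 2 and 4 already connected.
0-3 (4): add. Components now {0,3} {1,2,4,5}
0-4 (5): add. Components now {0,1,2,3,4,5}
Edges rejected before the tree was complete: 1.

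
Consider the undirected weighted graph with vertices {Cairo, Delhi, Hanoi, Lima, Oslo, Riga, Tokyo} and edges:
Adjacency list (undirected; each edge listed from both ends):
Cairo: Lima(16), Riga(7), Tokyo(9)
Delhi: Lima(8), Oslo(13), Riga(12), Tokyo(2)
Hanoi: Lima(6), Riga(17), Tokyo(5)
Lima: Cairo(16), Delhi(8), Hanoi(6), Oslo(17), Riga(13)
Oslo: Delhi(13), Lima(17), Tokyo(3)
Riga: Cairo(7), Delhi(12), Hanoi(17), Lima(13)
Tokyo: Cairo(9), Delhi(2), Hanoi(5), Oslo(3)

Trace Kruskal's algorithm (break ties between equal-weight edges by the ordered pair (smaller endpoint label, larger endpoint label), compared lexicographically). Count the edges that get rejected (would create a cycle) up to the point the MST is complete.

Kruskal's algorithm — process edges by increasing weight (ties by edge label):
Delhi-Tokyo (2): add. Components now {Lima} {Oslo} {Delhi,Tokyo} {Riga} {Hanoi} {Cairo}
Oslo-Tokyo (3): add. Components now {Lima} {Delhi,Oslo,Tokyo} {Riga} {Hanoi} {Cairo}
Hanoi-Tokyo (5): add. Components now {Lima} {Delhi,Hanoi,Oslo,Tokyo} {Riga} {Cairo}
Hanoi-Lima (6): add. Components now {Delhi,Hanoi,Lima,Oslo,Tokyo} {Riga} {Cairo}
Cairo-Riga (7): add. Components now {Delhi,Hanoi,Lima,Oslo,Tokyo} {Cairo,Riga}
Delhi-Lima (8): skip — Lima and Delhi already connected.
Cairo-Tokyo (9): add. Components now {Cairo,Delhi,Hanoi,Lima,Oslo,Riga,Tokyo}
Edges rejected before the tree was complete: 1.

1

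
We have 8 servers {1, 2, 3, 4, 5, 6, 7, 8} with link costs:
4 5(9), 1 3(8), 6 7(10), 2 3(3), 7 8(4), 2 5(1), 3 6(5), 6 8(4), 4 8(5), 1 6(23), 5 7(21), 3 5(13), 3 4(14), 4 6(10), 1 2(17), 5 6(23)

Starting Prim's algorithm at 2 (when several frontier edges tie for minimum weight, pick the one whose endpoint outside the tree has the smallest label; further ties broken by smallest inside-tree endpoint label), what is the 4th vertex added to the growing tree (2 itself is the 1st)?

6

Prim, starting at 2.
Step 1: cheapest edge leaving the tree is 2 5 (1); add 5.
Step 2: cheapest edge leaving the tree is 2 3 (3); add 3.
Step 3: cheapest edge leaving the tree is 3 6 (5); add 6.
Step 4: cheapest edge leaving the tree is 6 8 (4); add 8.
Step 5: cheapest edge leaving the tree is 7 8 (4); add 7.
Step 6: cheapest edge leaving the tree is 4 8 (5); add 4.
Step 7: cheapest edge leaving the tree is 1 3 (8); add 1.
Vertex order: 2, 5, 3, 6, 8, 7, 4, 1. The 4th vertex is 6.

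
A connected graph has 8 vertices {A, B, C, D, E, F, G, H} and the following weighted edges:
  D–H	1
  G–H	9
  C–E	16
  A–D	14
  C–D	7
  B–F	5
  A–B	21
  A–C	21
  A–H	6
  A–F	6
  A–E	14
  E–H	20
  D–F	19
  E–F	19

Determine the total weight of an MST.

48

Prim, starting at H.
Step 1: cheapest edge leaving the tree is D–H (1); add D.
Step 2: cheapest edge leaving the tree is A–H (6); add A.
Step 3: cheapest edge leaving the tree is A–F (6); add F.
Step 4: cheapest edge leaving the tree is B–F (5); add B.
Step 5: cheapest edge leaving the tree is C–D (7); add C.
Step 6: cheapest edge leaving the tree is G–H (9); add G.
Step 7: cheapest edge leaving the tree is A–E (14); add E.
MST edges: D–H, A–H, A–F, B–F, C–D, G–H, A–E; total weight 1+6+6+5+7+9+14 = 48.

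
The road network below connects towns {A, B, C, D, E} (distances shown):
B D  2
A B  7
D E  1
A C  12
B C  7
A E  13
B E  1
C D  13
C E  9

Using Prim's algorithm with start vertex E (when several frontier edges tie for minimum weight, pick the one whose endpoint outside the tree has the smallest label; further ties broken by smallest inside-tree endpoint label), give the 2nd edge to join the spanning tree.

D-E

Prim's algorithm from E:
Step 1: frontier [B E 1, D E 1, C E 9, A E 13] → take B E (1); add B.
Step 2: frontier [B D 2, A B 7, B C 7, D E 1, C E 9, A E 13] → take D E (1); add D.
Step 3: frontier [A B 7, B C 7, C D 13, C E 9, A E 13] → take A B (7); add A.
Step 4: frontier [A C 12, B C 7, C D 13, C E 9] → take B C (7); add C.
The 2nd edge added is D E.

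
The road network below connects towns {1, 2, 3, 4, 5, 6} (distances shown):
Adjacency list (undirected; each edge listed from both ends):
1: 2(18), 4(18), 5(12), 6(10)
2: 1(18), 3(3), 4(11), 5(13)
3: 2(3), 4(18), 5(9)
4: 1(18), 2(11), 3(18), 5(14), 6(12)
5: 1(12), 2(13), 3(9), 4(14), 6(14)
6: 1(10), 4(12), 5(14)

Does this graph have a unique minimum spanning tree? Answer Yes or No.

No

Sort edges by weight, then run Kruskal:
2–3 (3): add — endpoints in different components.
3–5 (9): add — endpoints in different components.
1–6 (10): add — endpoints in different components.
2–4 (11): add — endpoints in different components.
1–5 (12): add — endpoints in different components.
Non-tree edge 4–6 has weight 12, equal to the heaviest edge on its tree cycle — swapping gives another MST of the same weight. Not unique.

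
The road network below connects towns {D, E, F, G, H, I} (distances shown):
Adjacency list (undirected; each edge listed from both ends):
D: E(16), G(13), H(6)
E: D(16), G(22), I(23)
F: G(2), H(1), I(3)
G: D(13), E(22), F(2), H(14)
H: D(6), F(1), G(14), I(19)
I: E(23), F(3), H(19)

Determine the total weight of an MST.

Kruskal: consider edges lightest-first.
F–H (1): add. Components now {D} {E} {F,H} {G} {I}
F–G (2): add. Components now {D} {E} {F,G,H} {I}
F–I (3): add. Components now {D} {E} {F,G,H,I}
D–H (6): add. Components now {D,F,G,H,I} {E}
D–G (13): skip — D and G already connected.
G–H (14): skip — G and H already connected.
D–E (16): add. Components now {D,E,F,G,H,I}
MST edges: F–H, F–G, F–I, D–H, D–E; total weight 1+2+3+6+16 = 28.

28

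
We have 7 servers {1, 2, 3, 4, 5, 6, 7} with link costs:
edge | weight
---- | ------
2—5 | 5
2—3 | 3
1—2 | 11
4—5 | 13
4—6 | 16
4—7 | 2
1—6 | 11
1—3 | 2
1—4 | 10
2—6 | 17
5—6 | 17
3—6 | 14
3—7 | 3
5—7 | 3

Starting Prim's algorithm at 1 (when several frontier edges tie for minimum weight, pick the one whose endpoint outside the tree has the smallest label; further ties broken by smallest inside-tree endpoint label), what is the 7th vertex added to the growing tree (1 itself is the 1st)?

6

Prim, starting at 1.
Step 1: cheapest edge leaving the tree is 1—3 (2); add 3.
Step 2: cheapest edge leaving the tree is 2—3 (3); add 2.
Step 3: cheapest edge leaving the tree is 3—7 (3); add 7.
Step 4: cheapest edge leaving the tree is 4—7 (2); add 4.
Step 5: cheapest edge leaving the tree is 5—7 (3); add 5.
Step 6: cheapest edge leaving the tree is 1—6 (11); add 6.
Vertex order: 1, 3, 2, 7, 4, 5, 6. The 7th vertex is 6.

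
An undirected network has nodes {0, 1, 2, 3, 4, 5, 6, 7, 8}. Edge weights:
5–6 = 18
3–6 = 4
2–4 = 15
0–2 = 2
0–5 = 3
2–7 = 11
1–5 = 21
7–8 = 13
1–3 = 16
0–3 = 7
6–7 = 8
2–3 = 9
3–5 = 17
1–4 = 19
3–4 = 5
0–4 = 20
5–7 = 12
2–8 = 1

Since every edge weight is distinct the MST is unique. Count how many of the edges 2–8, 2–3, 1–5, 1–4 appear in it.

Kruskal: consider edges lightest-first.
2–8 (1): add — endpoints in different components.
0–2 (2): add — endpoints in different components.
0–5 (3): add — endpoints in different components.
3–6 (4): add — endpoints in different components.
3–4 (5): add — endpoints in different components.
0–3 (7): add — endpoints in different components.
6–7 (8): add — endpoints in different components.
2–3 (9): skip — 2 and 3 already connected.
2–7 (11): skip — 2 and 7 already connected.
5–7 (12): skip — 5 and 7 already connected.
7–8 (13): skip — 7 and 8 already connected.
2–4 (15): skip — 2 and 4 already connected.
1–3 (16): add — endpoints in different components.
MST edge set: {2–8, 0–2, 0–5, 3–6, 3–4, 0–3, 6–7, 1–3}.
Of the listed edges, {2–8} are in the MST → 1.

1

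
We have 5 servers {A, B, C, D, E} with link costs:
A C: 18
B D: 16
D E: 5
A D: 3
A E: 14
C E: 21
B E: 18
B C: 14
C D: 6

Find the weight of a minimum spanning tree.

28

Prim, starting at E.
Step 1: frontier [D E 5, A E 14, B E 18, C E 21] → take D E (5); add D.
Step 2: frontier [A D 3, C D 6, B D 16, A E 14, B E 18, C E 21] → take A D (3); add A.
Step 3: frontier [A C 18, C D 6, B D 16, B E 18, C E 21] → take C D (6); add C.
Step 4: frontier [B C 14, B D 16, B E 18] → take B C (14); add B.
MST edges: D E, A D, C D, B C; total weight 5+3+6+14 = 28.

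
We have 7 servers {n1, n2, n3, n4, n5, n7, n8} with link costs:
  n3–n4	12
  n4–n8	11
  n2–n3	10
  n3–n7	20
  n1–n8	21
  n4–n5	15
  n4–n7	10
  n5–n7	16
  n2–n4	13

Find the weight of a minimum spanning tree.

79

Kruskal: consider edges lightest-first.
n2–n3 (10): add — endpoints in different components.
n4–n7 (10): add — endpoints in different components.
n4–n8 (11): add — endpoints in different components.
n3–n4 (12): add — endpoints in different components.
n2–n4 (13): skip — n4 and n2 already connected.
n4–n5 (15): add — endpoints in different components.
n5–n7 (16): skip — n5 and n7 already connected.
n3–n7 (20): skip — n3 and n7 already connected.
n1–n8 (21): add — endpoints in different components.
MST edges: n2–n3, n4–n7, n4–n8, n3–n4, n4–n5, n1–n8; total weight 10+10+11+12+15+21 = 79.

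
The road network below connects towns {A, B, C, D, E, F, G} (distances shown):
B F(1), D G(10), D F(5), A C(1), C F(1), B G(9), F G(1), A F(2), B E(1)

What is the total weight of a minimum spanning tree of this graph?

10

Sort edges by weight, then run Kruskal:
A C (1): add — endpoints in different components.
B E (1): add — endpoints in different components.
B F (1): add — endpoints in different components.
C F (1): add — endpoints in different components.
F G (1): add — endpoints in different components.
A F (2): skip — A and F already connected.
D F (5): add — endpoints in different components.
MST edges: A C, B E, B F, C F, F G, D F; total weight 1+1+1+1+1+5 = 10.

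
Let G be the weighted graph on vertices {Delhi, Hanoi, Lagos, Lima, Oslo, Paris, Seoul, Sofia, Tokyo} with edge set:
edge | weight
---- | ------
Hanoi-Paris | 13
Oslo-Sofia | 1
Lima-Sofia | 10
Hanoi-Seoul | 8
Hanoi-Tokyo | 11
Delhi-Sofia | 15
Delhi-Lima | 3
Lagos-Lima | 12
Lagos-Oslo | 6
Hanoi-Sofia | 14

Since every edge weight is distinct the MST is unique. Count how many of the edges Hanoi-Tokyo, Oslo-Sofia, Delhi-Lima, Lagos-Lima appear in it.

3

Kruskal: consider edges lightest-first.
Oslo-Sofia (1): add — endpoints in different components.
Delhi-Lima (3): add — endpoints in different components.
Lagos-Oslo (6): add — endpoints in different components.
Hanoi-Seoul (8): add — endpoints in different components.
Lima-Sofia (10): add — endpoints in different components.
Hanoi-Tokyo (11): add — endpoints in different components.
Lagos-Lima (12): skip — Lima and Lagos already connected.
Hanoi-Paris (13): add — endpoints in different components.
Hanoi-Sofia (14): add — endpoints in different components.
MST edge set: {Oslo-Sofia, Delhi-Lima, Lagos-Oslo, Hanoi-Seoul, Lima-Sofia, Hanoi-Tokyo, Hanoi-Paris, Hanoi-Sofia}.
Of the listed edges, {Hanoi-Tokyo, Oslo-Sofia, Delhi-Lima} are in the MST → 3.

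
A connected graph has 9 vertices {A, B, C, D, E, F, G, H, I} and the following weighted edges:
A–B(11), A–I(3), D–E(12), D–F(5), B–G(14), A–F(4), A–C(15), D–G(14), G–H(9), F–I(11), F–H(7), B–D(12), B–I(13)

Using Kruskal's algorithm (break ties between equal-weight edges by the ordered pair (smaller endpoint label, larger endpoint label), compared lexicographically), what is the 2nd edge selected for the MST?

A-F

Sort edges by weight, then run Kruskal:
A–I (3): add — endpoints in different components.
A–F (4): add — endpoints in different components.
D–F (5): add — endpoints in different components.
F–H (7): add — endpoints in different components.
G–H (9): add — endpoints in different components.
A–B (11): add — endpoints in different components.
F–I (11): skip — F and I already connected.
B–D (12): skip — B and D already connected.
D–E (12): add — endpoints in different components.
B–I (13): skip — B and I already connected.
B–G (14): skip — B and G already connected.
D–G (14): skip — D and G already connected.
A–C (15): add — endpoints in different components.
The 2nd edge added is A–F.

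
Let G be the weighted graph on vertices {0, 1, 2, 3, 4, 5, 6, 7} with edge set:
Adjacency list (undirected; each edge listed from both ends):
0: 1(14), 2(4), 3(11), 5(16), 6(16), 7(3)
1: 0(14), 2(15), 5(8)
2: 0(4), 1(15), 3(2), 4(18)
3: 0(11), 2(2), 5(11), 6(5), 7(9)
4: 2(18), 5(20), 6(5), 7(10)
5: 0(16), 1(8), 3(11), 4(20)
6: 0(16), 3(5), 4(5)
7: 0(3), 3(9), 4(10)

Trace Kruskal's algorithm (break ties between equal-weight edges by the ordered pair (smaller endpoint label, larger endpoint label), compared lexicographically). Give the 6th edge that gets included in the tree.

Sort edges by weight, then run Kruskal:
2—3 (2): add — endpoints in different components.
0—7 (3): add — endpoints in different components.
0—2 (4): add — endpoints in different components.
3—6 (5): add — endpoints in different components.
4—6 (5): add — endpoints in different components.
1—5 (8): add — endpoints in different components.
3—7 (9): skip — 3 and 7 already connected.
4—7 (10): skip — 4 and 7 already connected.
0—3 (11): skip — 0 and 3 already connected.
3—5 (11): add — endpoints in different components.
The 6th edge added is 1—5.

1-5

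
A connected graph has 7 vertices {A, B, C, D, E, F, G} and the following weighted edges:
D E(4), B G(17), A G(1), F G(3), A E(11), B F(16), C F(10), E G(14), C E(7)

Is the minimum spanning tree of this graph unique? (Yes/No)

Yes

Sort edges by weight, then run Kruskal:
A G (1): add. Components now {A,G} {B} {C} {D} {E} {F}
F G (3): add. Components now {A,F,G} {B} {C} {D} {E}
D E (4): add. Components now {A,F,G} {B} {C} {D,E}
C E (7): add. Components now {A,F,G} {B} {C,D,E}
C F (10): add. Components now {A,C,D,E,F,G} {B}
A E (11): skip — A and E already connected.
E G (14): skip — E and G already connected.
B F (16): add. Components now {A,B,C,D,E,F,G}
Every non-tree edge has weight strictly greater than the heaviest edge on the tree path between its endpoints, so the MST is unique.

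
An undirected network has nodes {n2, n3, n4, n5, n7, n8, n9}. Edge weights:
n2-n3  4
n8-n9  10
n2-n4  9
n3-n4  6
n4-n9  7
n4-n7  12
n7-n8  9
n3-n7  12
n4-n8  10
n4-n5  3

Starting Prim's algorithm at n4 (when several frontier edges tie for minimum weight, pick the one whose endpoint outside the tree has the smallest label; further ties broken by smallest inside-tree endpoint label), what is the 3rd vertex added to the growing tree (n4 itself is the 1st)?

Prim's algorithm from n4:
Step 1: frontier [n4-n5 3, n3-n4 6, n4-n9 7, n2-n4 9, n4-n8 10, n4-n7 12] → take n4-n5 (3); add n5.
Step 2: frontier [n3-n4 6, n4-n9 7, n2-n4 9, n4-n8 10, n4-n7 12] → take n3-n4 (6); add n3.
Step 3: frontier [n2-n3 4, n3-n7 12, n4-n9 7, n2-n4 9, n4-n8 10, n4-n7 12] → take n2-n3 (4); add n2.
Step 4: frontier [n3-n7 12, n4-n9 7, n4-n8 10, n4-n7 12] → take n4-n9 (7); add n9.
Step 5: frontier [n3-n7 12, n4-n8 10, n4-n7 12, n8-n9 10] → take n4-n8 (10); add n8.
Step 6: frontier [n3-n7 12, n4-n7 12, n7-n8 9] → take n7-n8 (9); add n7.
Vertex order: n4, n5, n3, n2, n9, n8, n7. The 3rd vertex is n3.

n3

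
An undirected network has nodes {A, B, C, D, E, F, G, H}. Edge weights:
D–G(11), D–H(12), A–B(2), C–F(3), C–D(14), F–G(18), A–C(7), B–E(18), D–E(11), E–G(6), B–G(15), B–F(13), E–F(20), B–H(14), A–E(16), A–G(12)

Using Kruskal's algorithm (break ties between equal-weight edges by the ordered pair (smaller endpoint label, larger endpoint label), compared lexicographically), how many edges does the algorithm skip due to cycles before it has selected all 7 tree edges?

1

Sort edges by weight, then run Kruskal:
A–B (2): add — endpoints in different components.
C–F (3): add — endpoints in different components.
E–G (6): add — endpoints in different components.
A–C (7): add — endpoints in different components.
D–E (11): add — endpoints in different components.
D–G (11): skip — D and G already connected.
A–G (12): add — endpoints in different components.
D–H (12): add — endpoints in different components.
Edges rejected before the tree was complete: 1.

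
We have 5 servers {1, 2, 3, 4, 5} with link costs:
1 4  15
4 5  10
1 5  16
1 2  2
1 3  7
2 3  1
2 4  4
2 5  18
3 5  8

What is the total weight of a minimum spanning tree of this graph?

Prim's algorithm from 1:
Step 1: cheapest edge leaving the tree is 1 2 (2); add 2.
Step 2: cheapest edge leaving the tree is 2 3 (1); add 3.
Step 3: cheapest edge leaving the tree is 2 4 (4); add 4.
Step 4: cheapest edge leaving the tree is 3 5 (8); add 5.
MST edges: 1 2, 2 3, 2 4, 3 5; total weight 2+1+4+8 = 15.

15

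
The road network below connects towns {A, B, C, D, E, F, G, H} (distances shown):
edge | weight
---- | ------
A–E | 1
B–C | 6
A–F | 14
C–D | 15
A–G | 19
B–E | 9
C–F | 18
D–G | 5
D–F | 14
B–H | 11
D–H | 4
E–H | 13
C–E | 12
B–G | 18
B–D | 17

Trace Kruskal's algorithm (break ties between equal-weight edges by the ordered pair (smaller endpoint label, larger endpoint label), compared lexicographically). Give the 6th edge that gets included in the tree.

Sort edges by weight, then run Kruskal:
A–E (1): add — endpoints in different components.
D–H (4): add — endpoints in different components.
D–G (5): add — endpoints in different components.
B–C (6): add — endpoints in different components.
B–E (9): add — endpoints in different components.
B–H (11): add — endpoints in different components.
C–E (12): skip — C and E already connected.
E–H (13): skip — E and H already connected.
A–F (14): add — endpoints in different components.
The 6th edge added is B–H.

B-H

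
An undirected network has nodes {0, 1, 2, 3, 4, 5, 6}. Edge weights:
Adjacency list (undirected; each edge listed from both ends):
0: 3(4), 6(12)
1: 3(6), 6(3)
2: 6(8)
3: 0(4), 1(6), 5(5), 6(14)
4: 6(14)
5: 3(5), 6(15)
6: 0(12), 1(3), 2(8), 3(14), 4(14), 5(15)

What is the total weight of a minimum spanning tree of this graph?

40

Kruskal: consider edges lightest-first.
1–6 (3): add. Components now {0} {1,6} {2} {3} {4} {5}
0–3 (4): add. Components now {0,3} {1,6} {2} {4} {5}
3–5 (5): add. Components now {0,3,5} {1,6} {2} {4}
1–3 (6): add. Components now {0,1,3,5,6} {2} {4}
2–6 (8): add. Components now {0,1,2,3,5,6} {4}
0–6 (12): skip — 0 and 6 already connected.
3–6 (14): skip — 3 and 6 already connected.
4–6 (14): add. Components now {0,1,2,3,4,5,6}
MST edges: 1–6, 0–3, 3–5, 1–3, 2–6, 4–6; total weight 3+4+5+6+8+14 = 40.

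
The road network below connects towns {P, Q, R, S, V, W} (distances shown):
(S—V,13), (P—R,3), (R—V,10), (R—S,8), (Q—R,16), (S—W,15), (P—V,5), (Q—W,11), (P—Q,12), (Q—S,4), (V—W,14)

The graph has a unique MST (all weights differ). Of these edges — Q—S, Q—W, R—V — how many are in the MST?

2

Kruskal's algorithm — process edges by increasing weight (ties by edge label):
P—R (3): add — endpoints in different components.
Q—S (4): add — endpoints in different components.
P—V (5): add — endpoints in different components.
R—S (8): add — endpoints in different components.
R—V (10): skip — R and V already connected.
Q—W (11): add — endpoints in different components.
MST edge set: {P—R, Q—S, P—V, R—S, Q—W}.
Of the listed edges, {Q—S, Q—W} are in the MST → 2.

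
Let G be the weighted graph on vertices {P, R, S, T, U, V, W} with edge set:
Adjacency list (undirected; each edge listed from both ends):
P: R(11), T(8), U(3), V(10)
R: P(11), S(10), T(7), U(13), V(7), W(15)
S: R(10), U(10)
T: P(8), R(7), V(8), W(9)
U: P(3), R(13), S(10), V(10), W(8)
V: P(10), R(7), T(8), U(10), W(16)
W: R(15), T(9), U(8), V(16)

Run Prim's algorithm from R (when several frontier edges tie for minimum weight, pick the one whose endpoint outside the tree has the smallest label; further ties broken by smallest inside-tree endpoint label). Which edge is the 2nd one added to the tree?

R-V

Grow the tree from R using Prim:
Step 1: cheapest edge leaving the tree is R-T (7); add T.
Step 2: cheapest edge leaving the tree is R-V (7); add V.
Step 3: cheapest edge leaving the tree is P-T (8); add P.
Step 4: cheapest edge leaving the tree is P-U (3); add U.
Step 5: cheapest edge leaving the tree is U-W (8); add W.
Step 6: cheapest edge leaving the tree is R-S (10); add S.
The 2nd edge added is R-V.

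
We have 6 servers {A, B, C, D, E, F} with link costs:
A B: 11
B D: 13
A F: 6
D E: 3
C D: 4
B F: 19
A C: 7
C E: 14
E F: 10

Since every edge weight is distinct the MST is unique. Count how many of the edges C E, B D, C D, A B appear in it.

Sort edges by weight, then run Kruskal:
D E (3): add. Components now {A} {B} {C} {D,E} {F}
C D (4): add. Components now {A} {B} {C,D,E} {F}
A F (6): add. Components now {A,F} {B} {C,D,E}
A C (7): add. Components now {A,C,D,E,F} {B}
E F (10): skip — E and F already connected.
A B (11): add. Components now {A,B,C,D,E,F}
MST edge set: {D E, C D, A F, A C, A B}.
Of the listed edges, {C D, A B} are in the MST → 2.

2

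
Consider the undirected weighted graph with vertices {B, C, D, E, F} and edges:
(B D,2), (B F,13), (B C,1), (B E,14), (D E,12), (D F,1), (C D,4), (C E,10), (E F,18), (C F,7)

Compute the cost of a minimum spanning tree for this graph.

Kruskal: consider edges lightest-first.
B C (1): add — endpoints in different components.
D F (1): add — endpoints in different components.
B D (2): add — endpoints in different components.
C D (4): skip — C and D already connected.
C F (7): skip — C and F already connected.
C E (10): add — endpoints in different components.
MST edges: B C, D F, B D, C E; total weight 1+1+2+10 = 14.

14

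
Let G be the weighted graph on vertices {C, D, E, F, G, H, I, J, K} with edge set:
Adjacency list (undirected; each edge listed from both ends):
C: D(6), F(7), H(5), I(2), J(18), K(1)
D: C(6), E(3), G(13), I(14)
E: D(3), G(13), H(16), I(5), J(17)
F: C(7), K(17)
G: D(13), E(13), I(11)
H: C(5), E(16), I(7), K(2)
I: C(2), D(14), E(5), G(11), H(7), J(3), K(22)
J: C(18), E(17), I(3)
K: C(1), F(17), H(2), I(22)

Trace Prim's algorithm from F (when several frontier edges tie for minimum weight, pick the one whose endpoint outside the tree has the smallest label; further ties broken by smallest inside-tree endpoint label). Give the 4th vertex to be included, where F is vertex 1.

Prim, starting at F.
Step 1: cheapest edge leaving the tree is C–F (7); add C.
Step 2: cheapest edge leaving the tree is C–K (1); add K.
Step 3: cheapest edge leaving the tree is H–K (2); add H.
Step 4: cheapest edge leaving the tree is C–I (2); add I.
Step 5: cheapest edge leaving the tree is I–J (3); add J.
Step 6: cheapest edge leaving the tree is E–I (5); add E.
Step 7: cheapest edge leaving the tree is D–E (3); add D.
Step 8: cheapest edge leaving the tree is G–I (11); add G.
Vertex order: F, C, K, H, I, J, E, D, G. The 4th vertex is H.

H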